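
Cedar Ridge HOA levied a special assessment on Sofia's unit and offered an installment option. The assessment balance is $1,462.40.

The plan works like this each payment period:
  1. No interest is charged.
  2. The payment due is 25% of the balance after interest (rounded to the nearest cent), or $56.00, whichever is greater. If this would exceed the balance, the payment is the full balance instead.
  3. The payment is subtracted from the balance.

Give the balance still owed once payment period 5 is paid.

$347.03

Payment period 1: $1,462.40 − $365.60 → $1,096.80
Payment period 2: $1,096.80 − $274.20 → $822.60
Payment period 3: $822.60 − $205.65 → $616.95
Payment period 4: $616.95 − $154.24 → $462.71
Payment period 5: $462.71 − $115.68 → $347.03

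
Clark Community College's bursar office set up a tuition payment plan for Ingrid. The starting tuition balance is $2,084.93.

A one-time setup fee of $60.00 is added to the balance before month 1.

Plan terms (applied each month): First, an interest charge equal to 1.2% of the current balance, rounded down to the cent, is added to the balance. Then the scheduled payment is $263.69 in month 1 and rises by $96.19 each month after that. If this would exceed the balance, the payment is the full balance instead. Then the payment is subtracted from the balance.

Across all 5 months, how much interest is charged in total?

Month 1: $2,144.93 +$25.73 interest = $2,170.66; pay $263.69 → $1,906.97
Month 2: $1,906.97 +$22.88 interest = $1,929.85; pay $359.88 → $1,569.97
Month 3: $1,569.97 +$18.83 interest = $1,588.80; pay $456.07 → $1,132.73
Month 4: $1,132.73 +$13.59 interest = $1,146.32; pay $552.26 → $594.06
Month 5: $594.06 +$7.12 interest = $601.18; pay $601.18 → $0.00
Total interest: $25.73 + $22.88 + $18.83 + $13.59 + $7.12 = $88.15

$88.15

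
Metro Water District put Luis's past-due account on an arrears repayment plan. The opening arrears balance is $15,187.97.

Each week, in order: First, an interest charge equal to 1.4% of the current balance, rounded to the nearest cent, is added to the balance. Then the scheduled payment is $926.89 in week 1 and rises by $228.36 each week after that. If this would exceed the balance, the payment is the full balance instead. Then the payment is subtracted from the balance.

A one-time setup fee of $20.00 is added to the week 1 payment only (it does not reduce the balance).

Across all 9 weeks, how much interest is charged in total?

$1,267.40

Week 1: opening $15,187.97; interest $212.63 → $15,400.60; payment $926.89 (+ $20.00 fee); balance $14,473.71
Week 2: opening $14,473.71; interest $202.63 → $14,676.34; payment $1,155.25; balance $13,521.09
Week 3: opening $13,521.09; interest $189.30 → $13,710.39; payment $1,383.61; balance $12,326.78
Week 4: opening $12,326.78; interest $172.57 → $12,499.35; payment $1,611.97; balance $10,887.38
Week 5: opening $10,887.38; interest $152.42 → $11,039.80; payment $1,840.33; balance $9,199.47
Week 6: opening $9,199.47; interest $128.79 → $9,328.26; payment $2,068.69; balance $7,259.57
Week 7: opening $7,259.57; interest $101.63 → $7,361.20; payment $2,297.05; balance $5,064.15
Week 8: opening $5,064.15; interest $70.90 → $5,135.05; payment $2,525.41; balance $2,609.64
Week 9: opening $2,609.64; interest $36.53 → $2,646.17; payment $2,646.17; balance $0.00
Total interest: $212.63 + $202.63 + $189.30 + $172.57 + $152.42 + $128.79 + $101.63 + $70.90 + $36.53 = $1,267.40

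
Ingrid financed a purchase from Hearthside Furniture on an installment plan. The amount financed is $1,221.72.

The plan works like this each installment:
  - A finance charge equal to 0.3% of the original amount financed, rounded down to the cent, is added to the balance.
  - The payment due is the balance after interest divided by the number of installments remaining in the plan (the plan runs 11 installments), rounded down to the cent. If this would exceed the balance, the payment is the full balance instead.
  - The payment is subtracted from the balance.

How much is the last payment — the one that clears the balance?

$122.13

Installment 1: $1,221.72 +$3.66 interest = $1,225.38; pay $111.39 → $1,113.99
Installment 2: $1,113.99 +$3.66 interest = $1,117.65; pay $111.76 → $1,005.89
Installment 3: $1,005.89 +$3.66 interest = $1,009.55; pay $112.17 → $897.38
Installment 4: $897.38 +$3.66 interest = $901.04; pay $112.63 → $788.41
Installment 5: $788.41 +$3.66 interest = $792.07; pay $113.15 → $678.92
Installment 6: $678.92 +$3.66 interest = $682.58; pay $113.76 → $568.82
Installment 7: $568.82 +$3.66 interest = $572.48; pay $114.49 → $457.99
Installment 8: $457.99 +$3.66 interest = $461.65; pay $115.41 → $346.24
Installment 9: $346.24 +$3.66 interest = $349.90; pay $116.63 → $233.27
Installment 10: $233.27 +$3.66 interest = $236.93; pay $118.46 → $118.47
Installment 11: $118.47 +$3.66 interest = $122.13; pay $122.13 → $0.00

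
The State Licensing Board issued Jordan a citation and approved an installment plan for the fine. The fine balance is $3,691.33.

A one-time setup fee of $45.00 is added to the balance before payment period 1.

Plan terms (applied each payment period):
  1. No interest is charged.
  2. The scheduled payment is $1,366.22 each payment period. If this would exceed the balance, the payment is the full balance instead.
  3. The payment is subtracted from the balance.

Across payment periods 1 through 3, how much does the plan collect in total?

# | Opening | Payment | End bal
1 | $3,736.33 | $1,366.22 | $2,370.11
2 | $2,370.11 | $1,366.22 | $1,003.89
3 | $1,003.89 | $1,003.89 | $0.00
Total paid: $3,736.33

$3,736.33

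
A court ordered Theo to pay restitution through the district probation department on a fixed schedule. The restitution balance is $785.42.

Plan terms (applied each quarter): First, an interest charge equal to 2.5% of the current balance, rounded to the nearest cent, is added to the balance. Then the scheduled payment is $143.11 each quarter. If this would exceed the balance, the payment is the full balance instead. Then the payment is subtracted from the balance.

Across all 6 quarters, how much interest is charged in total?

# | Opening | Interest | Payment | End bal
1 | $785.42 | $19.64 | $143.11 | $661.95
2 | $661.95 | $16.55 | $143.11 | $535.39
3 | $535.39 | $13.38 | $143.11 | $405.66
4 | $405.66 | $10.14 | $143.11 | $272.69
5 | $272.69 | $6.82 | $143.11 | $136.40
6 | $136.40 | $3.41 | $139.81 | $0.00
Total interest: $19.64 + $16.55 + $13.38 + $10.14 + $6.82 + $3.41 = $69.94

$69.94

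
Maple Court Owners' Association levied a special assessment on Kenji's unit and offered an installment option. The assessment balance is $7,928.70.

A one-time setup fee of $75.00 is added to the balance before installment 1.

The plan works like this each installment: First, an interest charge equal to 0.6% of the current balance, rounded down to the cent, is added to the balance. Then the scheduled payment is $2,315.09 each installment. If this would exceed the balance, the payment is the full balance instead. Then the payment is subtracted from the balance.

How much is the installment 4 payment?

$1,168.55

# | Opening | Interest | Payment | End bal
1 | $8,003.70 | $48.02 | $2,315.09 | $5,736.63
2 | $5,736.63 | $34.41 | $2,315.09 | $3,455.95
3 | $3,455.95 | $20.73 | $2,315.09 | $1,161.59
4 | $1,161.59 | $6.96 | $1,168.55 | $0.00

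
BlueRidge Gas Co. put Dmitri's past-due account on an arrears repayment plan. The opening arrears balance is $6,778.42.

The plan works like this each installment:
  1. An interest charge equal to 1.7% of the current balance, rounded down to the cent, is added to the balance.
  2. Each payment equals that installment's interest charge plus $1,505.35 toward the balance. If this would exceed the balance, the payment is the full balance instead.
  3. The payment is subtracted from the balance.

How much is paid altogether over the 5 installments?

Installment 1: $6,778.42 +$115.23 interest = $6,893.65; pay $1,620.58 → $5,273.07
Installment 2: $5,273.07 +$89.64 interest = $5,362.71; pay $1,594.99 → $3,767.72
Installment 3: $3,767.72 +$64.05 interest = $3,831.77; pay $1,569.40 → $2,262.37
Installment 4: $2,262.37 +$38.46 interest = $2,300.83; pay $1,543.81 → $757.02
Installment 5: $757.02 +$12.86 interest = $769.88; pay $769.88 → $0.00
Total paid: $7,098.66

$7,098.66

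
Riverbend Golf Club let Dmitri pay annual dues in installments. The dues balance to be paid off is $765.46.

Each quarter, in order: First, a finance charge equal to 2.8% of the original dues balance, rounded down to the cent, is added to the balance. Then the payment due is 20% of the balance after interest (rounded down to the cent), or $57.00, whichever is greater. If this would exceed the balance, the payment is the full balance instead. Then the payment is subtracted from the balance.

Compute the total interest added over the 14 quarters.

Quarter 1: opening $765.46; interest $21.43 → $786.89; payment $157.37; balance $629.52
Quarter 2: opening $629.52; interest $21.43 → $650.95; payment $130.19; balance $520.76
Quarter 3: opening $520.76; interest $21.43 → $542.19; payment $108.43; balance $433.76
Quarter 4: opening $433.76; interest $21.43 → $455.19; payment $91.03; balance $364.16
Quarter 5: opening $364.16; interest $21.43 → $385.59; payment $77.11; balance $308.48
Quarter 6: opening $308.48; interest $21.43 → $329.91; payment $65.98; balance $263.93
Quarter 7: opening $263.93; interest $21.43 → $285.36; payment $57.07; balance $228.29
Quarter 8: opening $228.29; interest $21.43 → $249.72; payment $57.00; balance $192.72
Quarter 9: opening $192.72; interest $21.43 → $214.15; payment $57.00; balance $157.15
Quarter 10: opening $157.15; interest $21.43 → $178.58; payment $57.00; balance $121.58
Quarter 11: opening $121.58; interest $21.43 → $143.01; payment $57.00; balance $86.01
Quarter 12: opening $86.01; interest $21.43 → $107.44; payment $57.00; balance $50.44
Quarter 13: opening $50.44; interest $21.43 → $71.87; payment $57.00; balance $14.87
Quarter 14: opening $14.87; interest $21.43 → $36.30; payment $36.30; balance $0.00
Total interest: $21.43 + $21.43 + $21.43 + $21.43 + $21.43 + $21.43 + $21.43 + $21.43 + $21.43 + $21.43 + $21.43 + $21.43 + $21.43 + $21.43 = $300.02

$300.02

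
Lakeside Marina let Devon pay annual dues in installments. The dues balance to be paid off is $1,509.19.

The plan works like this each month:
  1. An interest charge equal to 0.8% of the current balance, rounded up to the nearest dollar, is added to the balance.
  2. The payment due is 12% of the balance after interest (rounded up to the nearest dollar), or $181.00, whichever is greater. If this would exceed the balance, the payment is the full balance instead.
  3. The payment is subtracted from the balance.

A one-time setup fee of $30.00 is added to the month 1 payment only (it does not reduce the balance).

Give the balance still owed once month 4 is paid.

Month 1: $1,509.19 +$13.00 interest = $1,522.19; pay $183.00 (+ $30.00 fee) → $1,339.19
Month 2: $1,339.19 +$11.00 interest = $1,350.19; pay $181.00 → $1,169.19
Month 3: $1,169.19 +$10.00 interest = $1,179.19; pay $181.00 → $998.19
Month 4: $998.19 +$8.00 interest = $1,006.19; pay $181.00 → $825.19

$825.19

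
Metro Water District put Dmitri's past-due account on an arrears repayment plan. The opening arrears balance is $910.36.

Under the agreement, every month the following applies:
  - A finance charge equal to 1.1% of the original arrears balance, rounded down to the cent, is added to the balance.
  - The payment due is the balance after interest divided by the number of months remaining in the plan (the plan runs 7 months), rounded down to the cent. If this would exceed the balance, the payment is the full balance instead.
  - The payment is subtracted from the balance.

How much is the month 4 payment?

# | Opening | Interest | Payment | End bal
1 | $910.36 | $10.01 | $131.48 | $788.89
2 | $788.89 | $10.01 | $133.15 | $665.75
3 | $665.75 | $10.01 | $135.15 | $540.61
4 | $540.61 | $10.01 | $137.65 | $412.97

$137.65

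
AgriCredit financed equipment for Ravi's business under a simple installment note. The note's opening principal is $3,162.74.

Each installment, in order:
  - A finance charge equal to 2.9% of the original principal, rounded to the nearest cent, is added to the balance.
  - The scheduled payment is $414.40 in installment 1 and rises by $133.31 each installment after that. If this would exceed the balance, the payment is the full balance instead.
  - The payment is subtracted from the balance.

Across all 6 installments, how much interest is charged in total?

Installment 1: opening $3,162.74; interest $91.72 → $3,254.46; payment $414.40; balance $2,840.06
Installment 2: opening $2,840.06; interest $91.72 → $2,931.78; payment $547.71; balance $2,384.07
Installment 3: opening $2,384.07; interest $91.72 → $2,475.79; payment $681.02; balance $1,794.77
Installment 4: opening $1,794.77; interest $91.72 → $1,886.49; payment $814.33; balance $1,072.16
Installment 5: opening $1,072.16; interest $91.72 → $1,163.88; payment $947.64; balance $216.24
Installment 6: opening $216.24; interest $91.72 → $307.96; payment $307.96; balance $0.00
Total interest: $91.72 + $91.72 + $91.72 + $91.72 + $91.72 + $91.72 = $550.32

$550.32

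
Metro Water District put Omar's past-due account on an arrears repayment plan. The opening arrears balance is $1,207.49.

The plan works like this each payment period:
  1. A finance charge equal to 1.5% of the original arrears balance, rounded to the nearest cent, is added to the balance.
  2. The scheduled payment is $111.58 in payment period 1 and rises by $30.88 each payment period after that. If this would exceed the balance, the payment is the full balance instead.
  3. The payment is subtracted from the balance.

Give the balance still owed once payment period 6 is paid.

$183.47

# | Opening | Interest | Payment | End bal
1 | $1,207.49 | $18.11 | $111.58 | $1,114.02
2 | $1,114.02 | $18.11 | $142.46 | $989.67
3 | $989.67 | $18.11 | $173.34 | $834.44
4 | $834.44 | $18.11 | $204.22 | $648.33
5 | $648.33 | $18.11 | $235.10 | $431.34
6 | $431.34 | $18.11 | $265.98 | $183.47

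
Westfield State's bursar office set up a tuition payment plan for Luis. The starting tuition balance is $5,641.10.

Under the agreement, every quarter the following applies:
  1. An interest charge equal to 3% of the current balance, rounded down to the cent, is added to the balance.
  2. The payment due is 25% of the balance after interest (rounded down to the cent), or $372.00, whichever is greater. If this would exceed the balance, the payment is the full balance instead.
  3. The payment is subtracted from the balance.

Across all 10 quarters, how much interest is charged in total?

$667.90

# | Opening | Interest | Payment | End bal
1 | $5,641.10 | $169.23 | $1,452.58 | $4,357.75
2 | $4,357.75 | $130.73 | $1,122.12 | $3,366.36
3 | $3,366.36 | $100.99 | $866.83 | $2,600.52
4 | $2,600.52 | $78.01 | $669.63 | $2,008.90
5 | $2,008.90 | $60.26 | $517.29 | $1,551.87
6 | $1,551.87 | $46.55 | $399.60 | $1,198.82
7 | $1,198.82 | $35.96 | $372.00 | $862.78
8 | $862.78 | $25.88 | $372.00 | $516.66
9 | $516.66 | $15.49 | $372.00 | $160.15
10 | $160.15 | $4.80 | $164.95 | $0.00
Total interest: $169.23 + $130.73 + $100.99 + $78.01 + $60.26 + $46.55 + $35.96 + $25.88 + $15.49 + $4.80 = $667.90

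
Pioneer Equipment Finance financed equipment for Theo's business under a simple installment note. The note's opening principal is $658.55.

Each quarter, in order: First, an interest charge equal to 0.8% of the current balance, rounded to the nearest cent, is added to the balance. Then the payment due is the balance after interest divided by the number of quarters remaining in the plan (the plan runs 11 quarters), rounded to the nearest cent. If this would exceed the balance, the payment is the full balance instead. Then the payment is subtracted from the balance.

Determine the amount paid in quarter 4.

$61.81

Quarter 1: $658.55 +$5.27 interest = $663.82; pay $60.35 → $603.47
Quarter 2: $603.47 +$4.83 interest = $608.30; pay $60.83 → $547.47
Quarter 3: $547.47 +$4.38 interest = $551.85; pay $61.32 → $490.53
Quarter 4: $490.53 +$3.92 interest = $494.45; pay $61.81 → $432.64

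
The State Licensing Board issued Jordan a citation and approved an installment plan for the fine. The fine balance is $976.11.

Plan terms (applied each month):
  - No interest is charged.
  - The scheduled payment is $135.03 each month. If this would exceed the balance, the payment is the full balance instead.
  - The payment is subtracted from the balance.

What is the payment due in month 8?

$30.90

Month 1: opening $976.11; payment $135.03; balance $841.08
Month 2: opening $841.08; payment $135.03; balance $706.05
Month 3: opening $706.05; payment $135.03; balance $571.02
Month 4: opening $571.02; payment $135.03; balance $435.99
Month 5: opening $435.99; payment $135.03; balance $300.96
Month 6: opening $300.96; payment $135.03; balance $165.93
Month 7: opening $165.93; payment $135.03; balance $30.90
Month 8: opening $30.90; payment $30.90; balance $0.00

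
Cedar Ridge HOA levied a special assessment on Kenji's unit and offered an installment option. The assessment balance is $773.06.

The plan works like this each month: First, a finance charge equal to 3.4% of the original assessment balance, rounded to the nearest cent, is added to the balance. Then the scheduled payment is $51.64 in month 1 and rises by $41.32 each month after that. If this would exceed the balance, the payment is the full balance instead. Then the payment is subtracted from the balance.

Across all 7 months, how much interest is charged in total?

Month 1: $773.06 +$26.28 interest = $799.34; pay $51.64 → $747.70
Month 2: $747.70 +$26.28 interest = $773.98; pay $92.96 → $681.02
Month 3: $681.02 +$26.28 interest = $707.30; pay $134.28 → $573.02
Month 4: $573.02 +$26.28 interest = $599.30; pay $175.60 → $423.70
Month 5: $423.70 +$26.28 interest = $449.98; pay $216.92 → $233.06
Month 6: $233.06 +$26.28 interest = $259.34; pay $258.24 → $1.10
Month 7: $1.10 +$26.28 interest = $27.38; pay $27.38 → $0.00
Total interest: $26.28 + $26.28 + $26.28 + $26.28 + $26.28 + $26.28 + $26.28 = $183.96

$183.96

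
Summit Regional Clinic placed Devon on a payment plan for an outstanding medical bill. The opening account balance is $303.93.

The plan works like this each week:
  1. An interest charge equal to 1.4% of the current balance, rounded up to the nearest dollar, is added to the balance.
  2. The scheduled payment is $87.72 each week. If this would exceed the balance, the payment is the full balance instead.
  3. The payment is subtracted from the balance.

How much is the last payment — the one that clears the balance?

$52.77

Week 1: opening $303.93; interest $5.00 → $308.93; payment $87.72; balance $221.21
Week 2: opening $221.21; interest $4.00 → $225.21; payment $87.72; balance $137.49
Week 3: opening $137.49; interest $2.00 → $139.49; payment $87.72; balance $51.77
Week 4: opening $51.77; interest $1.00 → $52.77; payment $52.77; balance $0.00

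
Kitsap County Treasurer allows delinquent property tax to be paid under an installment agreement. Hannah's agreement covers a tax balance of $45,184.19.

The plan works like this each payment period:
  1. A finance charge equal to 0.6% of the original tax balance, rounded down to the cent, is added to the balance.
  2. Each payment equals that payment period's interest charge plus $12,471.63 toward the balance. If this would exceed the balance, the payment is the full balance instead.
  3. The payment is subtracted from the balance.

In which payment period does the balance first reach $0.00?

Payment period 1: $45,184.19 +$271.10 interest = $45,455.29; pay $12,742.73 → $32,712.56
Payment period 2: $32,712.56 +$271.10 interest = $32,983.66; pay $12,742.73 → $20,240.93
Payment period 3: $20,240.93 +$271.10 interest = $20,512.03; pay $12,742.73 → $7,769.30
Payment period 4: $7,769.30 +$271.10 interest = $8,040.40; pay $8,040.40 → $0.00
Balance reaches $0.00 in payment period 4.

4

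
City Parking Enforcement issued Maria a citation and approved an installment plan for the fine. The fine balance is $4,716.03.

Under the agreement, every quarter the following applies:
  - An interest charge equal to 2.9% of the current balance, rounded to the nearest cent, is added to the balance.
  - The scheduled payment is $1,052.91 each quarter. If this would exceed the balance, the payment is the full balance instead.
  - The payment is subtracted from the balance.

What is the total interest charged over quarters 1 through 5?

$410.33

Quarter 1: $4,716.03 +$136.76 interest = $4,852.79; pay $1,052.91 → $3,799.88
Quarter 2: $3,799.88 +$110.20 interest = $3,910.08; pay $1,052.91 → $2,857.17
Quarter 3: $2,857.17 +$82.86 interest = $2,940.03; pay $1,052.91 → $1,887.12
Quarter 4: $1,887.12 +$54.73 interest = $1,941.85; pay $1,052.91 → $888.94
Quarter 5: $888.94 +$25.78 interest = $914.72; pay $914.72 → $0.00
Total interest: $136.76 + $110.20 + $82.86 + $54.73 + $25.78 = $410.33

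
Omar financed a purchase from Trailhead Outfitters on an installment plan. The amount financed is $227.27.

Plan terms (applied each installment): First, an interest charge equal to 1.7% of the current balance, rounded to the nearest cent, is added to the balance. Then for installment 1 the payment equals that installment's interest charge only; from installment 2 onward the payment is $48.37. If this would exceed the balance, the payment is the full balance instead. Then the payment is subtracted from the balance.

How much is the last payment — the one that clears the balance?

$45.41

Installment 1: opening $227.27; interest $3.86 → $231.13; payment $3.86; balance $227.27
Installment 2: opening $227.27; interest $3.86 → $231.13; payment $48.37; balance $182.76
Installment 3: opening $182.76; interest $3.11 → $185.87; payment $48.37; balance $137.50
Installment 4: opening $137.50; interest $2.34 → $139.84; payment $48.37; balance $91.47
Installment 5: opening $91.47; interest $1.55 → $93.02; payment $48.37; balance $44.65
Installment 6: opening $44.65; interest $0.76 → $45.41; payment $45.41; balance $0.00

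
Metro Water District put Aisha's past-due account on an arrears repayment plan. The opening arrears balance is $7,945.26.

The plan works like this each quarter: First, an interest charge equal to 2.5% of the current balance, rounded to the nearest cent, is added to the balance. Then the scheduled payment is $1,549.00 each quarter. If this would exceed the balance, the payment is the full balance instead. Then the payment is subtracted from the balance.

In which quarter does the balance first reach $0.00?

Quarter 1: $7,945.26 +$198.63 interest = $8,143.89; pay $1,549.00 → $6,594.89
Quarter 2: $6,594.89 +$164.87 interest = $6,759.76; pay $1,549.00 → $5,210.76
Quarter 3: $5,210.76 +$130.27 interest = $5,341.03; pay $1,549.00 → $3,792.03
Quarter 4: $3,792.03 +$94.80 interest = $3,886.83; pay $1,549.00 → $2,337.83
Quarter 5: $2,337.83 +$58.45 interest = $2,396.28; pay $1,549.00 → $847.28
Quarter 6: $847.28 +$21.18 interest = $868.46; pay $868.46 → $0.00
Balance reaches $0.00 in quarter 6.

6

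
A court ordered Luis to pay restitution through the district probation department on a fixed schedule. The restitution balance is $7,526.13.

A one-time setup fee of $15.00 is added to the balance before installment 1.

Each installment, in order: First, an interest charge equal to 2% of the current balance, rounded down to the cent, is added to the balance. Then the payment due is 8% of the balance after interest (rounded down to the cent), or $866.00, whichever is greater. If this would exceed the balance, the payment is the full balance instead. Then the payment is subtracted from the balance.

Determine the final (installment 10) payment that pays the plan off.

$576.07

Installment 1: opening $7,541.13; interest $150.82 → $7,691.95; payment $866.00; balance $6,825.95
Installment 2: opening $6,825.95; interest $136.51 → $6,962.46; payment $866.00; balance $6,096.46
Installment 3: opening $6,096.46; interest $121.92 → $6,218.38; payment $866.00; balance $5,352.38
Installment 4: opening $5,352.38; interest $107.04 → $5,459.42; payment $866.00; balance $4,593.42
Installment 5: opening $4,593.42; interest $91.86 → $4,685.28; payment $866.00; balance $3,819.28
Installment 6: opening $3,819.28; interest $76.38 → $3,895.66; payment $866.00; balance $3,029.66
Installment 7: opening $3,029.66; interest $60.59 → $3,090.25; payment $866.00; balance $2,224.25
Installment 8: opening $2,224.25; interest $44.48 → $2,268.73; payment $866.00; balance $1,402.73
Installment 9: opening $1,402.73; interest $28.05 → $1,430.78; payment $866.00; balance $564.78
Installment 10: opening $564.78; interest $11.29 → $576.07; payment $576.07; balance $0.00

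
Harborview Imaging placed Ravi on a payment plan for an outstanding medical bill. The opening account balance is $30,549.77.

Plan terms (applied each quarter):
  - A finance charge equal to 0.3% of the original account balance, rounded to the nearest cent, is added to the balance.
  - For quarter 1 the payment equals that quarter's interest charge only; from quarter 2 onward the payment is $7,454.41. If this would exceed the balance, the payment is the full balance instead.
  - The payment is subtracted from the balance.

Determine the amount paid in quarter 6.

Quarter 1: opening $30,549.77; interest $91.65 → $30,641.42; payment $91.65; balance $30,549.77
Quarter 2: opening $30,549.77; interest $91.65 → $30,641.42; payment $7,454.41; balance $23,187.01
Quarter 3: opening $23,187.01; interest $91.65 → $23,278.66; payment $7,454.41; balance $15,824.25
Quarter 4: opening $15,824.25; interest $91.65 → $15,915.90; payment $7,454.41; balance $8,461.49
Quarter 5: opening $8,461.49; interest $91.65 → $8,553.14; payment $7,454.41; balance $1,098.73
Quarter 6: opening $1,098.73; interest $91.65 → $1,190.38; payment $1,190.38; balance $0.00

$1,190.38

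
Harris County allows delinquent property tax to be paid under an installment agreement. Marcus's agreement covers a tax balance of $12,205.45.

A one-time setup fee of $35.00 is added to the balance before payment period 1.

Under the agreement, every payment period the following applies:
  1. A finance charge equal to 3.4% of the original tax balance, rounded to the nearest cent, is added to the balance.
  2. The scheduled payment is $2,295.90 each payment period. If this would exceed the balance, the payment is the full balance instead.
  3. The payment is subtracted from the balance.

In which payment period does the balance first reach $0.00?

7

Payment period 1: opening $12,240.45; interest $414.99 → $12,655.44; payment $2,295.90; balance $10,359.54
Payment period 2: opening $10,359.54; interest $414.99 → $10,774.53; payment $2,295.90; balance $8,478.63
Payment period 3: opening $8,478.63; interest $414.99 → $8,893.62; payment $2,295.90; balance $6,597.72
Payment period 4: opening $6,597.72; interest $414.99 → $7,012.71; payment $2,295.90; balance $4,716.81
Payment period 5: opening $4,716.81; interest $414.99 → $5,131.80; payment $2,295.90; balance $2,835.90
Payment period 6: opening $2,835.90; interest $414.99 → $3,250.89; payment $2,295.90; balance $954.99
Payment period 7: opening $954.99; interest $414.99 → $1,369.98; payment $1,369.98; balance $0.00
Balance reaches $0.00 in payment period 7.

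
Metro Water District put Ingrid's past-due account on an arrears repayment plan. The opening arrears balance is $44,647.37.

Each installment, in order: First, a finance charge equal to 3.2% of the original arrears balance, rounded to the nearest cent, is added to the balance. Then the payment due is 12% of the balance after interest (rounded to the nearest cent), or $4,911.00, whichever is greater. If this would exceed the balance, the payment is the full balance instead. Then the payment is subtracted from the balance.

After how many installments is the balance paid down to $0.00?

Installment 1: $44,647.37 +$1,428.72 interest = $46,076.09; pay $5,529.13 → $40,546.96
Installment 2: $40,546.96 +$1,428.72 interest = $41,975.68; pay $5,037.08 → $36,938.60
Installment 3: $36,938.60 +$1,428.72 interest = $38,367.32; pay $4,911.00 → $33,456.32
Installment 4: $33,456.32 +$1,428.72 interest = $34,885.04; pay $4,911.00 → $29,974.04
Installment 5: $29,974.04 +$1,428.72 interest = $31,402.76; pay $4,911.00 → $26,491.76
Installment 6: $26,491.76 +$1,428.72 interest = $27,920.48; pay $4,911.00 → $23,009.48
Installment 7: $23,009.48 +$1,428.72 interest = $24,438.20; pay $4,911.00 → $19,527.20
Installment 8: $19,527.20 +$1,428.72 interest = $20,955.92; pay $4,911.00 → $16,044.92
Installment 9: $16,044.92 +$1,428.72 interest = $17,473.64; pay $4,911.00 → $12,562.64
Installment 10: $12,562.64 +$1,428.72 interest = $13,991.36; pay $4,911.00 → $9,080.36
Installment 11: $9,080.36 +$1,428.72 interest = $10,509.08; pay $4,911.00 → $5,598.08
Installment 12: $5,598.08 +$1,428.72 interest = $7,026.80; pay $4,911.00 → $2,115.80
Installment 13: $2,115.80 +$1,428.72 interest = $3,544.52; pay $3,544.52 → $0.00
Balance reaches $0.00 in installment 13.

13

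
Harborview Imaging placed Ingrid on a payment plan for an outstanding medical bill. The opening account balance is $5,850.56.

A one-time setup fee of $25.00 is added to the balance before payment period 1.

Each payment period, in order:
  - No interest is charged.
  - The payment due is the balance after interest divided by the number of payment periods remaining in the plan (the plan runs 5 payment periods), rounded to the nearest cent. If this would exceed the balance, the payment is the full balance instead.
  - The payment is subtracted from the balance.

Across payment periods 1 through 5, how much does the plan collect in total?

Payment period 1: opening $5,875.56; payment $1,175.11; balance $4,700.45
Payment period 2: opening $4,700.45; payment $1,175.11; balance $3,525.34
Payment period 3: opening $3,525.34; payment $1,175.11; balance $2,350.23
Payment period 4: opening $2,350.23; payment $1,175.12; balance $1,175.11
Payment period 5: opening $1,175.11; payment $1,175.11; balance $0.00
Total paid: $5,875.56

$5,875.56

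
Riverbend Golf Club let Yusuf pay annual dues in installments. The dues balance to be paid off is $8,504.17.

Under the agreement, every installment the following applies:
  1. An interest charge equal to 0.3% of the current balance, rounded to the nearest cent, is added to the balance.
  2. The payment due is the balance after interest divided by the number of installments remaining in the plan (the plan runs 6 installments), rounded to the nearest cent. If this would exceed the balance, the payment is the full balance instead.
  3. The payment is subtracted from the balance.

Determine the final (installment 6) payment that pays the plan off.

Installment 1: $8,504.17 +$25.51 interest = $8,529.68; pay $1,421.61 → $7,108.07
Installment 2: $7,108.07 +$21.32 interest = $7,129.39; pay $1,425.88 → $5,703.51
Installment 3: $5,703.51 +$17.11 interest = $5,720.62; pay $1,430.16 → $4,290.46
Installment 4: $4,290.46 +$12.87 interest = $4,303.33; pay $1,434.44 → $2,868.89
Installment 5: $2,868.89 +$8.61 interest = $2,877.50; pay $1,438.75 → $1,438.75
Installment 6: $1,438.75 +$4.32 interest = $1,443.07; pay $1,443.07 → $0.00

$1,443.07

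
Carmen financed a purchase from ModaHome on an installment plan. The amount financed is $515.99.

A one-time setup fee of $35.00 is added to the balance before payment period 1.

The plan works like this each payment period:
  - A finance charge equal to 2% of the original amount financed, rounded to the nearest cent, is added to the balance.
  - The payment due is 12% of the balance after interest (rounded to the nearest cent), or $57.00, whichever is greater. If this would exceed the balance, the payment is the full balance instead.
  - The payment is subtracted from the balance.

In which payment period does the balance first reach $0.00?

12

# | Opening | Interest | Payment | End bal
1 | $550.99 | $10.32 | $67.36 | $493.95
2 | $493.95 | $10.32 | $60.51 | $443.76
3 | $443.76 | $10.32 | $57.00 | $397.08
4 | $397.08 | $10.32 | $57.00 | $350.40
5 | $350.40 | $10.32 | $57.00 | $303.72
6 | $303.72 | $10.32 | $57.00 | $257.04
7 | $257.04 | $10.32 | $57.00 | $210.36
8 | $210.36 | $10.32 | $57.00 | $163.68
9 | $163.68 | $10.32 | $57.00 | $117.00
10 | $117.00 | $10.32 | $57.00 | $70.32
11 | $70.32 | $10.32 | $57.00 | $23.64
12 | $23.64 | $10.32 | $33.96 | $0.00
Balance reaches $0.00 in payment period 12.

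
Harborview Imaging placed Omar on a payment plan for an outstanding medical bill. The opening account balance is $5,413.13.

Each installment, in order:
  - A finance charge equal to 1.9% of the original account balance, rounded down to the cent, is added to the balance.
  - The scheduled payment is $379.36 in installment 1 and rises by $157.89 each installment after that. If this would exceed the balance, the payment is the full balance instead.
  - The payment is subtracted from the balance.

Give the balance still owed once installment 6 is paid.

$1,385.66

Installment 1: opening $5,413.13; interest $102.84 → $5,515.97; payment $379.36; balance $5,136.61
Installment 2: opening $5,136.61; interest $102.84 → $5,239.45; payment $537.25; balance $4,702.20
Installment 3: opening $4,702.20; interest $102.84 → $4,805.04; payment $695.14; balance $4,109.90
Installment 4: opening $4,109.90; interest $102.84 → $4,212.74; payment $853.03; balance $3,359.71
Installment 5: opening $3,359.71; interest $102.84 → $3,462.55; payment $1,010.92; balance $2,451.63
Installment 6: opening $2,451.63; interest $102.84 → $2,554.47; payment $1,168.81; balance $1,385.66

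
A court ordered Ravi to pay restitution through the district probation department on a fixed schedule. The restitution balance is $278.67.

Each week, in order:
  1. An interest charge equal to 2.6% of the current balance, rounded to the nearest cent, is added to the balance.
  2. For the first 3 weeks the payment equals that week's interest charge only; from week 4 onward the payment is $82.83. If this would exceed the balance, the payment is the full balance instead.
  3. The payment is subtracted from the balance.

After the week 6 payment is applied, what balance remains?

# | Opening | Interest | Payment | End bal
1 | $278.67 | $7.25 | $7.25 | $278.67
2 | $278.67 | $7.25 | $7.25 | $278.67
3 | $278.67 | $7.25 | $7.25 | $278.67
4 | $278.67 | $7.25 | $82.83 | $203.09
5 | $203.09 | $5.28 | $82.83 | $125.54
6 | $125.54 | $3.26 | $82.83 | $45.97

$45.97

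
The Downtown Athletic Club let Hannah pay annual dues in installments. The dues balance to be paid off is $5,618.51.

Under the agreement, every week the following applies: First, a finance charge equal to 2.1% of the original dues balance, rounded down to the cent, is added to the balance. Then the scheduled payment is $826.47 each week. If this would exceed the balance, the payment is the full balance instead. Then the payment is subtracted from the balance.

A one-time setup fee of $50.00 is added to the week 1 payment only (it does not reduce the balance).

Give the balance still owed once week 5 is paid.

Week 1: opening $5,618.51; interest $117.98 → $5,736.49; payment $826.47 (+ $50.00 fee); balance $4,910.02
Week 2: opening $4,910.02; interest $117.98 → $5,028.00; payment $826.47; balance $4,201.53
Week 3: opening $4,201.53; interest $117.98 → $4,319.51; payment $826.47; balance $3,493.04
Week 4: opening $3,493.04; interest $117.98 → $3,611.02; payment $826.47; balance $2,784.55
Week 5: opening $2,784.55; interest $117.98 → $2,902.53; payment $826.47; balance $2,076.06

$2,076.06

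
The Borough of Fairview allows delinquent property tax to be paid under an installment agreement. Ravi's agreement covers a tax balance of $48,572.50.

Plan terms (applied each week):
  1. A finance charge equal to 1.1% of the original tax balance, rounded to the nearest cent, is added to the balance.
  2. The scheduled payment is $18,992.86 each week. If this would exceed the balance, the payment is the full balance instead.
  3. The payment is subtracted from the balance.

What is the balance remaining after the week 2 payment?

$11,655.38

Week 1: $48,572.50 +$534.30 interest = $49,106.80; pay $18,992.86 → $30,113.94
Week 2: $30,113.94 +$534.30 interest = $30,648.24; pay $18,992.86 → $11,655.38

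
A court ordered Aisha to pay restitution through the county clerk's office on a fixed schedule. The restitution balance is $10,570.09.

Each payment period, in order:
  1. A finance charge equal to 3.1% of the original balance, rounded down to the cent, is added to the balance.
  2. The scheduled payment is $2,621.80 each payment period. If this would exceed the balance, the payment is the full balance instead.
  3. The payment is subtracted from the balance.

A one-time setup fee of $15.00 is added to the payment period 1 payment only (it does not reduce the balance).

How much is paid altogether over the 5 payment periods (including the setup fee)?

$12,223.44

# | Opening | Interest | Payment | Fee | End bal
1 | $10,570.09 | $327.67 | $2,621.80 | $15.00 | $8,275.96
2 | $8,275.96 | $327.67 | $2,621.80 | — | $5,981.83
3 | $5,981.83 | $327.67 | $2,621.80 | — | $3,687.70
4 | $3,687.70 | $327.67 | $2,621.80 | — | $1,393.57
5 | $1,393.57 | $327.67 | $1,721.24 | — | $0.00
Total paid: $12,223.44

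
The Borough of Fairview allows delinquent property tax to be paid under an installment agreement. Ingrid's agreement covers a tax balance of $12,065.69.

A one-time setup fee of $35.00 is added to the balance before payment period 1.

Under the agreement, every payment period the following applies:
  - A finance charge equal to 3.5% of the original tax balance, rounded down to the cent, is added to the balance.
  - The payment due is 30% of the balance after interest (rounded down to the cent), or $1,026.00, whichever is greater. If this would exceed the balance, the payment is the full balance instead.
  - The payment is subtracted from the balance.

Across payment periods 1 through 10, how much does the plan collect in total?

$16,323.59

# | Opening | Interest | Payment | End bal
1 | $12,100.69 | $422.29 | $3,756.89 | $8,766.09
2 | $8,766.09 | $422.29 | $2,756.51 | $6,431.87
3 | $6,431.87 | $422.29 | $2,056.24 | $4,797.92
4 | $4,797.92 | $422.29 | $1,566.06 | $3,654.15
5 | $3,654.15 | $422.29 | $1,222.93 | $2,853.51
6 | $2,853.51 | $422.29 | $1,026.00 | $2,249.80
7 | $2,249.80 | $422.29 | $1,026.00 | $1,646.09
8 | $1,646.09 | $422.29 | $1,026.00 | $1,042.38
9 | $1,042.38 | $422.29 | $1,026.00 | $438.67
10 | $438.67 | $422.29 | $860.96 | $0.00
Total paid: $16,323.59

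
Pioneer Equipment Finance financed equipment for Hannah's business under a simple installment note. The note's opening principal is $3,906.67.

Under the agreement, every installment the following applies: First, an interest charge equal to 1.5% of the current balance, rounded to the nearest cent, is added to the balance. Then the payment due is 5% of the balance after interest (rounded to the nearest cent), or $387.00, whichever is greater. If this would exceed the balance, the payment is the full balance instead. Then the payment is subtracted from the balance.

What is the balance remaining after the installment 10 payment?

# | Opening | Interest | Payment | End bal
1 | $3,906.67 | $58.60 | $387.00 | $3,578.27
2 | $3,578.27 | $53.67 | $387.00 | $3,244.94
3 | $3,244.94 | $48.67 | $387.00 | $2,906.61
4 | $2,906.61 | $43.60 | $387.00 | $2,563.21
5 | $2,563.21 | $38.45 | $387.00 | $2,214.66
6 | $2,214.66 | $33.22 | $387.00 | $1,860.88
7 | $1,860.88 | $27.91 | $387.00 | $1,501.79
8 | $1,501.79 | $22.53 | $387.00 | $1,137.32
9 | $1,137.32 | $17.06 | $387.00 | $767.38
10 | $767.38 | $11.51 | $387.00 | $391.89

$391.89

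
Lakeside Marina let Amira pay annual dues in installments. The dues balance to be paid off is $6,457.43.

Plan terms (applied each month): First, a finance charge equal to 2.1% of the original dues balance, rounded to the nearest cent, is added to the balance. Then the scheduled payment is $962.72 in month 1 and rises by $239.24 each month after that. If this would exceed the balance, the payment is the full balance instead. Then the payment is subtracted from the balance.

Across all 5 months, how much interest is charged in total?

$678.05

Month 1: $6,457.43 +$135.61 interest = $6,593.04; pay $962.72 → $5,630.32
Month 2: $5,630.32 +$135.61 interest = $5,765.93; pay $1,201.96 → $4,563.97
Month 3: $4,563.97 +$135.61 interest = $4,699.58; pay $1,441.20 → $3,258.38
Month 4: $3,258.38 +$135.61 interest = $3,393.99; pay $1,680.44 → $1,713.55
Month 5: $1,713.55 +$135.61 interest = $1,849.16; pay $1,849.16 → $0.00
Total interest: $135.61 + $135.61 + $135.61 + $135.61 + $135.61 = $678.05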